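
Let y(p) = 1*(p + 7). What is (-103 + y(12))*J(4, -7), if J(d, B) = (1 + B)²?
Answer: -3024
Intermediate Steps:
y(p) = 7 + p (y(p) = 1*(7 + p) = 7 + p)
(-103 + y(12))*J(4, -7) = (-103 + (7 + 12))*(1 - 7)² = (-103 + 19)*(-6)² = -84*36 = -3024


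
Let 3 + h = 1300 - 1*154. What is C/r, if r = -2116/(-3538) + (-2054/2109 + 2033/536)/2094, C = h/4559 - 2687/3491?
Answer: -6917456846183426496/7989684169961130509 ≈ -0.86580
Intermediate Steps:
h = 1143 (h = -3 + (1300 - 1*154) = -3 + (1300 - 154) = -3 + 1146 = 1143)
C = -8259820/15915469 (C = 1143/4559 - 2687/3491 = -8259820/15915469 ≈ -0.51898)
r = 2510037300805/4187413797264 (r = -2116*(-1/3538) + (-2054*1/2109 + 2033*(1/536))*(1/2094) = 1058/1769 + (-2054/2109 + 2033/536)*(1/2094) = 1058/1769 + (3186653/1130424)*(1/2094) = 1058/1769 + 3186653/2367107856 = 2510037300805/4187413797264 ≈ 0.59942)
C/r = -8259820/(15915469*2510037300805/4187413797264) = -8259820/15915469*4187413797264/2510037300805 = -6917456846183426496/7989684169961130509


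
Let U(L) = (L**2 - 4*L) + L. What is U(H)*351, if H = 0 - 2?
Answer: 3510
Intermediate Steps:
H = -2
U(L) = L**2 - 3*L
U(H)*351 = -2*(-3 - 2)*351 = -2*(-5)*351 = 10*351 = 3510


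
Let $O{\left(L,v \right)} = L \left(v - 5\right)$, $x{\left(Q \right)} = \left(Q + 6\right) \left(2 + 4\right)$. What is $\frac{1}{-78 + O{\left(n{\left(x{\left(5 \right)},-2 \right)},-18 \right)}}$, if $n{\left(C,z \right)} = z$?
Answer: $- \frac{1}{32} \approx -0.03125$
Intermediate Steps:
$x{\left(Q \right)} = 36 + 6 Q$ ($x{\left(Q \right)} = \left(6 + Q\right) 6 = 36 + 6 Q$)
$O{\left(L,v \right)} = L \left(-5 + v\right)$
$\frac{1}{-78 + O{\left(n{\left(x{\left(5 \right)},-2 \right)},-18 \right)}} = \frac{1}{-78 - 2 \left(-5 - 18\right)} = \frac{1}{-78 - -46} = \frac{1}{-78 + 46} = \frac{1}{-32} = - \frac{1}{32}$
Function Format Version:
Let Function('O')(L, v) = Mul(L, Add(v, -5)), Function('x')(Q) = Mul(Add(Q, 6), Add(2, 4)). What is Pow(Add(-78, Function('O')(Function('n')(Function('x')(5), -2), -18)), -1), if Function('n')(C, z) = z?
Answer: Rational(-1, 32) ≈ -0.031250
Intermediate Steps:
Function('x')(Q) = Add(36, Mul(6, Q)) (Function('x')(Q) = Mul(Add(6, Q), 6) = Add(36, Mul(6, Q)))
Function('O')(L, v) = Mul(L, Add(-5, v))
Pow(Add(-78, Function('O')(Function('n')(Function('x')(5), -2), -18)), -1) = Pow(Add(-78, Mul(-2, Add(-5, -18))), -1) = Pow(Add(-78, Mul(-2, -23)), -1) = Pow(Add(-78, 46), -1) = Pow(-32, -1) = Rational(-1, 32)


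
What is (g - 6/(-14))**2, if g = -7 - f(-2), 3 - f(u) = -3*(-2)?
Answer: 625/49 ≈ 12.755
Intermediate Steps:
f(u) = -3 (f(u) = 3 - (-3)*(-2) = 3 - 1*6 = 3 - 6 = -3)
g = -4 (g = -7 - 1*(-3) = -7 + 3 = -4)
(g - 6/(-14))**2 = (-4 - 6/(-14))**2 = (-4 - 6*(-1/14))**2 = (-4 + 3/7)**2 = (-25/7)**2 = 625/49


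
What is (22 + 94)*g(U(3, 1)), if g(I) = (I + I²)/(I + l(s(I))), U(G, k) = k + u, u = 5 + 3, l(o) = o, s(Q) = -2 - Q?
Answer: -5220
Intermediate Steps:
u = 8
U(G, k) = 8 + k (U(G, k) = k + 8 = 8 + k)
g(I) = -I/2 - I²/2 (g(I) = (I + I²)/(I + (-2 - I)) = (I + I²)/(-2) = (I + I²)*(-½) = -I/2 - I²/2)
(22 + 94)*g(U(3, 1)) = (22 + 94)*(-(8 + 1)*(1 + (8 + 1))/2) = 116*(-½*9*(1 + 9)) = 116*(-½*9*10) = 116*(-45) = -5220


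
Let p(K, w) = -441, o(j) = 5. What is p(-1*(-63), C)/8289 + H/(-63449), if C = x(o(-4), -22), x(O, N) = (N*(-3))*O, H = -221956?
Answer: 201312475/58436529 ≈ 3.4450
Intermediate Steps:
x(O, N) = -3*N*O (x(O, N) = (-3*N)*O = -3*N*O)
C = 330 (C = -3*(-22)*5 = 330)
p(-1*(-63), C)/8289 + H/(-63449) = -441/8289 - 221956/(-63449) = -441*1/8289 - 221956*(-1/63449) = -49/921 + 221956/63449 = 201312475/58436529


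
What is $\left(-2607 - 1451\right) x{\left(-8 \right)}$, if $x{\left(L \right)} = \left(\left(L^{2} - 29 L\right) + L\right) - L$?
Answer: $-1201168$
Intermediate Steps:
$x{\left(L \right)} = L^{2} - 29 L$ ($x{\left(L \right)} = \left(L^{2} - 28 L\right) - L = L^{2} - 29 L$)
$\left(-2607 - 1451\right) x{\left(-8 \right)} = \left(-2607 - 1451\right) \left(- 8 \left(-29 - 8\right)\right) = \left(-2607 - 1451\right) \left(\left(-8\right) \left(-37\right)\right) = \left(-4058\right) 296 = -1201168$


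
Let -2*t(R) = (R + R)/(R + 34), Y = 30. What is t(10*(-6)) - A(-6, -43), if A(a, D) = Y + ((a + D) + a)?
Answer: 295/13 ≈ 22.692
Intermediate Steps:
A(a, D) = 30 + D + 2*a (A(a, D) = 30 + ((a + D) + a) = 30 + ((D + a) + a) = 30 + (D + 2*a) = 30 + D + 2*a)
t(R) = -R/(34 + R) (t(R) = -(R + R)/(2*(R + 34)) = -2*R/(2*(34 + R)) = -R/(34 + R))
t(10*(-6)) - A(-6, -43) = -10*(-6)/(34 + 10*(-6)) - (30 - 43 + 2*(-6)) = -1*(-60)/(34 - 60) - (30 - 43 - 12) = -1*(-60)/(-26) - 1*(-25) = -1*(-60)*(-1/26) + 25 = -30/13 + 25 = 295/13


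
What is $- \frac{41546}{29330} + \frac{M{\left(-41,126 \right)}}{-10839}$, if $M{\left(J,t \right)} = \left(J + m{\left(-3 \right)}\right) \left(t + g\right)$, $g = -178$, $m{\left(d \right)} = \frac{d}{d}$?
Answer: $- \frac{255661747}{158953935} \approx -1.6084$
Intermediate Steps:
$m{\left(d \right)} = 1$
$M{\left(J,t \right)} = \left(1 + J\right) \left(-178 + t\right)$ ($M{\left(J,t \right)} = \left(J + 1\right) \left(t - 178\right) = \left(1 + J\right) \left(-178 + t\right)$)
$- \frac{41546}{29330} + \frac{M{\left(-41,126 \right)}}{-10839} = - \frac{41546}{29330} + \frac{-178 + 126 - -7298 - 5166}{-10839} = \left(-41546\right) \frac{1}{29330} + \left(-178 + 126 + 7298 - 5166\right) \left(- \frac{1}{10839}\right) = - \frac{20773}{14665} + 2080 \left(- \frac{1}{10839}\right) = - \frac{20773}{14665} - \frac{2080}{10839} = - \frac{255661747}{158953935}$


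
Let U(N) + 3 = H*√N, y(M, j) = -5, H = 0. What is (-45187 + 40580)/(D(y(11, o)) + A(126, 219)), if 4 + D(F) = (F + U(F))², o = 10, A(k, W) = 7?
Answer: -4607/67 ≈ -68.761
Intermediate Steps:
U(N) = -3 (U(N) = -3 + 0*√N = -3 + 0 = -3)
D(F) = -4 + (-3 + F)² (D(F) = -4 + (F - 3)² = -4 + (-3 + F)²)
(-45187 + 40580)/(D(y(11, o)) + A(126, 219)) = (-45187 + 40580)/((-4 + (-3 - 5)²) + 7) = -4607/((-4 + (-8)²) + 7) = -4607/((-4 + 64) + 7) = -4607/(60 + 7) = -4607/67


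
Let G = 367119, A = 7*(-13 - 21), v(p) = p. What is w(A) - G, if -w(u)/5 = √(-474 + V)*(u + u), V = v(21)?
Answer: -367119 + 2380*I*√453 ≈ -3.6712e+5 + 50655.0*I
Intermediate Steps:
V = 21
A = -238 (A = 7*(-34) = -238)
w(u) = -10*I*u*√453 (w(u) = -5*√(-474 + 21)*(u + u) = -5*√(-453)*2*u = -5*I*√453*2*u = -10*I*u*√453)
w(A) - G = -10*I*(-238)*√453 - 1*367119 = 2380*I*√453 - 367119 = -367119 + 2380*I*√453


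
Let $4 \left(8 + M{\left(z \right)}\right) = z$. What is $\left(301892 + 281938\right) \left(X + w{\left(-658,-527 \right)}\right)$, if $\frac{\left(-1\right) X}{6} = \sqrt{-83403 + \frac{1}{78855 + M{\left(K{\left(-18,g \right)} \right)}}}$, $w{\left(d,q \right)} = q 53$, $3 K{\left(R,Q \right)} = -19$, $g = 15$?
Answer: $-16306955730 - \frac{700596 i \sqrt{74661561669214335}}{189229} \approx -1.6307 \cdot 10^{10} - 1.0116 \cdot 10^{9} i$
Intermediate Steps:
$K{\left(R,Q \right)} = - \frac{19}{3}$ ($K{\left(R,Q \right)} = \frac{1}{3} \left(-19\right) = - \frac{19}{3}$)
$M{\left(z \right)} = -8 + \frac{z}{4}$
$w{\left(d,q \right)} = 53 q$
$X = - \frac{6 i \sqrt{74661561669214335}}{946145}$ ($X = - 6 \sqrt{-83403 + \frac{1}{78855 + \left(-8 + \frac{1}{4} \left(- \frac{19}{3}\right)\right)}} = - 6 \sqrt{-83403 + \frac{1}{78855 - \frac{115}{12}}} = - 6 \sqrt{-83403 + \frac{1}{\frac{946145}{12}}} = - 6 \sqrt{-83403 + \frac{12}{946145}} = - 6 \sqrt{- \frac{78911331423}{946145}} = - 6 \frac{i \sqrt{74661561669214335}}{946145} = - \frac{6 i \sqrt{74661561669214335}}{946145} \approx - 1732.8 i$)
$\left(301892 + 281938\right) \left(X + w{\left(-658,-527 \right)}\right) = \left(301892 + 281938\right) \left(- \frac{6 i \sqrt{74661561669214335}}{946145} + 53 \left(-527\right)\right) = 583830 \left(- \frac{6 i \sqrt{74661561669214335}}{946145} - 27931\right) = 583830 \left(-27931 - \frac{6 i \sqrt{74661561669214335}}{946145}\right) = -16306955730 - \frac{700596 i \sqrt{74661561669214335}}{189229}$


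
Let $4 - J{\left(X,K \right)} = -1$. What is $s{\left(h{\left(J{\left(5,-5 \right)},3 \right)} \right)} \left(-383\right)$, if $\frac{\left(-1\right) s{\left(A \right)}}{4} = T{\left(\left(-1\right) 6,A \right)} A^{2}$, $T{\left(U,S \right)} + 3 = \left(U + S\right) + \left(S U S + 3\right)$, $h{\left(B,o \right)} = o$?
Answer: $-785916$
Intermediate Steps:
$J{\left(X,K \right)} = 5$ ($J{\left(X,K \right)} = 4 - -1 = 4 + 1 = 5$)
$T{\left(U,S \right)} = S + U + U S^{2}$ ($T{\left(U,S \right)} = -3 + \left(\left(U + S\right) + \left(S U S + 3\right)\right) = -3 + \left(\left(S + U\right) + \left(U S^{2} + 3\right)\right) = -3 + \left(\left(S + U\right) + \left(3 + U S^{2}\right)\right) = -3 + \left(3 + S + U + U S^{2}\right) = S + U + U S^{2}$)
$s{\left(A \right)} = - 4 A^{2} \left(-6 + A - 6 A^{2}\right)$ ($s{\left(A \right)} = - 4 \left(A - 6 + \left(-1\right) 6 A^{2}\right) A^{2} = - 4 \left(A - 6 - 6 A^{2}\right) A^{2} = - 4 \left(-6 + A - 6 A^{2}\right) A^{2} = - 4 A^{2} \left(-6 + A - 6 A^{2}\right)$)
$s{\left(h{\left(J{\left(5,-5 \right)},3 \right)} \right)} \left(-383\right) = 4 \cdot 3^{2} \left(6 - 3 + 6 \cdot 3^{2}\right) \left(-383\right) = 4 \cdot 9 \left(6 - 3 + 6 \cdot 9\right) \left(-383\right) = 4 \cdot 9 \left(6 - 3 + 54\right) \left(-383\right) = 4 \cdot 9 \cdot 57 \left(-383\right) = 2052 \left(-383\right) = -785916$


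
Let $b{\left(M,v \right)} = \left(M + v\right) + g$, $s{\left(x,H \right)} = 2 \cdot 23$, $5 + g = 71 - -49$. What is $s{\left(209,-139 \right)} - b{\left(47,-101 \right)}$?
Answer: $-15$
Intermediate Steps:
$g = 115$ ($g = -5 + \left(71 - -49\right) = -5 + \left(71 + 49\right) = -5 + 120 = 115$)
$s{\left(x,H \right)} = 46$
$b{\left(M,v \right)} = 115 + M + v$ ($b{\left(M,v \right)} = \left(M + v\right) + 115 = 115 + M + v$)
$s{\left(209,-139 \right)} - b{\left(47,-101 \right)} = 46 - \left(115 + 47 - 101\right) = 46 - 61 = -15$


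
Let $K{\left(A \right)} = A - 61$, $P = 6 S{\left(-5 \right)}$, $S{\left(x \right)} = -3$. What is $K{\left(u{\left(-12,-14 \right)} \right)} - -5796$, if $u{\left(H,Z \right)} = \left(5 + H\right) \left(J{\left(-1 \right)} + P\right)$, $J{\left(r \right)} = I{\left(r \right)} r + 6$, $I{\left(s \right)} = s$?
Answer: $5812$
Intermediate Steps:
$P = -18$ ($P = 6 \left(-3\right) = -18$)
$J{\left(r \right)} = 6 + r^{2}$ ($J{\left(r \right)} = r r + 6 = r^{2} + 6 = 6 + r^{2}$)
$u{\left(H,Z \right)} = -55 - 11 H$ ($u{\left(H,Z \right)} = \left(5 + H\right) \left(\left(6 + \left(-1\right)^{2}\right) - 18\right) = \left(5 + H\right) \left(\left(6 + 1\right) - 18\right) = \left(5 + H\right) \left(7 - 18\right) = \left(5 + H\right) \left(-11\right) = -55 - 11 H$)
$K{\left(A \right)} = -61 + A$ ($K{\left(A \right)} = A - 61 = -61 + A$)
$K{\left(u{\left(-12,-14 \right)} \right)} - -5796 = \left(-61 - -77\right) - -5796 = \left(-61 + \left(-55 + 132\right)\right) + 5796 = \left(-61 + 77\right) + 5796 = 16 + 5796 = 5812$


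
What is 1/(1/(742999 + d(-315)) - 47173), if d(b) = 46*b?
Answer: -728509/34365955056 ≈ -2.1199e-5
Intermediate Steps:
1/(1/(742999 + d(-315)) - 47173) = 1/(1/(742999 + 46*(-315)) - 47173) = 1/(1/(742999 - 14490) - 47173) = 1/(1/728509 - 47173) = 1/(-34365955056/728509) = -728509/34365955056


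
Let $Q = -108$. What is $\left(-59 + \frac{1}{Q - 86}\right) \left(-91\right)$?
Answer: $\frac{1041677}{194} \approx 5369.5$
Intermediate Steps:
$\left(-59 + \frac{1}{Q - 86}\right) \left(-91\right) = \left(-59 + \frac{1}{-108 - 86}\right) \left(-91\right) = \left(-59 + \frac{1}{-194}\right) \left(-91\right) = \left(-59 - \frac{1}{194}\right) \left(-91\right) = \left(- \frac{11447}{194}\right) \left(-91\right) = \frac{1041677}{194}$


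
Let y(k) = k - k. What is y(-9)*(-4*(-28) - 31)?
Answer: 0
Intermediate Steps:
y(k) = 0
y(-9)*(-4*(-28) - 31) = 0*(-4*(-28) - 31) = 0*(112 - 31) = 0*81 = 0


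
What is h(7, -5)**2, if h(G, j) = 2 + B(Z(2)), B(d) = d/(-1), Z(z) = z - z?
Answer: 4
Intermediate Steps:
Z(z) = 0
B(d) = -d (B(d) = d*(-1) = -d)
h(G, j) = 2 (h(G, j) = 2 - 1*0 = 2 + 0 = 2)
h(7, -5)**2 = 2**2 = 4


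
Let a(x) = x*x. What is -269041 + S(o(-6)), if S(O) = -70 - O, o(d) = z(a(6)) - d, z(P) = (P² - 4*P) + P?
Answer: -270305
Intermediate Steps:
a(x) = x²
z(P) = P² - 3*P
o(d) = 1188 - d (o(d) = 6²*(-3 + 6²) - d = 36*(-3 + 36) - d = 36*33 - d = 1188 - d)
-269041 + S(o(-6)) = -269041 + (-70 - (1188 - 1*(-6))) = -269041 + (-70 - (1188 + 6)) = -269041 + (-70 - 1*1194) = -269041 + (-70 - 1194) = -269041 - 1264 = -270305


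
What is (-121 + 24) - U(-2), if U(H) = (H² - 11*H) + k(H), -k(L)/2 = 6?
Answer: -111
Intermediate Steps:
k(L) = -12 (k(L) = -2*6 = -12)
U(H) = -12 + H² - 11*H (U(H) = (H² - 11*H) - 12 = -12 + H² - 11*H)
(-121 + 24) - U(-2) = (-121 + 24) - (-12 + (-2)² - 11*(-2)) = -97 - (-12 + 4 + 22) = -97 - 1*14 = -97 - 14 = -111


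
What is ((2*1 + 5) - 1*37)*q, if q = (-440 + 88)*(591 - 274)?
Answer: 3347520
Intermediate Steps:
q = -111584 (q = -352*317 = -111584)
((2*1 + 5) - 1*37)*q = ((2*1 + 5) - 1*37)*(-111584) = ((2 + 5) - 37)*(-111584) = (7 - 37)*(-111584) = -30*(-111584) = 3347520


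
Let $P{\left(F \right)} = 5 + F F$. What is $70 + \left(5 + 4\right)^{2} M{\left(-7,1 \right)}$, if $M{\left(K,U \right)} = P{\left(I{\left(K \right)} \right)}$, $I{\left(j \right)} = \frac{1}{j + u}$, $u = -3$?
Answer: $\frac{47581}{100} \approx 475.81$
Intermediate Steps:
$I{\left(j \right)} = \frac{1}{-3 + j}$ ($I{\left(j \right)} = \frac{1}{j - 3} = \frac{1}{-3 + j}$)
$P{\left(F \right)} = 5 + F^{2}$
$M{\left(K,U \right)} = 5 + \frac{1}{\left(-3 + K\right)^{2}}$ ($M{\left(K,U \right)} = 5 + \left(\frac{1}{-3 + K}\right)^{2} = 5 + \frac{1}{\left(-3 + K\right)^{2}}$)
$70 + \left(5 + 4\right)^{2} M{\left(-7,1 \right)} = 70 + \left(5 + 4\right)^{2} \left(5 + \frac{1}{\left(-3 - 7\right)^{2}}\right) = 70 + 9^{2} \left(5 + \frac{1}{100}\right) = 70 + 81 \left(5 + \frac{1}{100}\right) = 70 + 81 \cdot \frac{501}{100} = 70 + \frac{40581}{100} = \frac{47581}{100}$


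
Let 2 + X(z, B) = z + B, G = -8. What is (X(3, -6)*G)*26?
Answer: 1040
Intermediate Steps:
X(z, B) = -2 + B + z (X(z, B) = -2 + (z + B) = -2 + (B + z) = -2 + B + z)
(X(3, -6)*G)*26 = ((-2 - 6 + 3)*(-8))*26 = -5*(-8)*26 = 40*26 = 1040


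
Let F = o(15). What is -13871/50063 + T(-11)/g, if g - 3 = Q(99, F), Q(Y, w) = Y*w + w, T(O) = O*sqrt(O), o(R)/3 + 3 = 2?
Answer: -1067/3851 + I*sqrt(11)/27 ≈ -0.27707 + 0.12284*I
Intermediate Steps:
o(R) = -3 (o(R) = -9 + 3*2 = -9 + 6 = -3)
F = -3
T(O) = O**(3/2)
Q(Y, w) = w + Y*w
g = -297 (g = 3 - 3*(1 + 99) = 3 - 3*100 = 3 - 300 = -297)
-13871/50063 + T(-11)/g = -13871/50063 + (-11)**(3/2)/(-297) = -13871*1/50063 - 11*I*sqrt(11)*(-1/297) = -1067/3851 + I*sqrt(11)/27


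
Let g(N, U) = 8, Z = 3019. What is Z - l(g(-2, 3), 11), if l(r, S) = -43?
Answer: 3062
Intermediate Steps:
Z - l(g(-2, 3), 11) = 3019 - 1*(-43) = 3019 + 43 = 3062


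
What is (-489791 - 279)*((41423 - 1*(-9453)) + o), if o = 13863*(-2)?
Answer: -11345120500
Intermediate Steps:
o = -27726
(-489791 - 279)*((41423 - 1*(-9453)) + o) = (-489791 - 279)*((41423 - 1*(-9453)) - 27726) = -490070*((41423 + 9453) - 27726) = -490070*(50876 - 27726) = -490070*23150 = -11345120500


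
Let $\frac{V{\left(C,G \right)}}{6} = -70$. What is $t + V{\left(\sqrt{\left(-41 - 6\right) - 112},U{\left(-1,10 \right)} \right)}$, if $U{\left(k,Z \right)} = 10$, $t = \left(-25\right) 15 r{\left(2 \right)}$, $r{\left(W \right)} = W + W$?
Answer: $-1920$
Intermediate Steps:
$r{\left(W \right)} = 2 W$
$t = -1500$ ($t = \left(-25\right) 15 \cdot 2 \cdot 2 = \left(-375\right) 4 = -1500$)
$V{\left(C,G \right)} = -420$ ($V{\left(C,G \right)} = 6 \left(-70\right) = -420$)
$t + V{\left(\sqrt{\left(-41 - 6\right) - 112},U{\left(-1,10 \right)} \right)} = -1500 - 420 = -1920$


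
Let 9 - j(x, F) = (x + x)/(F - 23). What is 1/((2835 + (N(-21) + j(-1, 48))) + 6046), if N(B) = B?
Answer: 25/221727 ≈ 0.00011275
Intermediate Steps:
j(x, F) = 9 - 2*x/(-23 + F) (j(x, F) = 9 - (x + x)/(F - 23) = 9 - 2*x/(-23 + F))
1/((2835 + (N(-21) + j(-1, 48))) + 6046) = 1/((2835 + (-21 + (-207 - 2*(-1) + 9*48)/(-23 + 48))) + 6046) = 1/((2835 + (-21 + (-207 + 2 + 432)/25)) + 6046) = 1/((2835 + (-21 + (1/25)*227)) + 6046) = 1/((2835 + (-21 + 227/25)) + 6046) = 1/((2835 - 298/25) + 6046) = 1/(70577/25 + 6046) = 1/(221727/25) = 25/221727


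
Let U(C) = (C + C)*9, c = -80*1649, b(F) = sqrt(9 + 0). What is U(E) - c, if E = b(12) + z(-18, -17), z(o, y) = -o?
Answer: 132298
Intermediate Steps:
b(F) = 3 (b(F) = sqrt(9) = 3)
c = -131920
E = 21 (E = 3 - 1*(-18) = 3 + 18 = 21)
U(C) = 18*C (U(C) = (2*C)*9 = 18*C)
U(E) - c = 18*21 - 1*(-131920) = 378 + 131920 = 132298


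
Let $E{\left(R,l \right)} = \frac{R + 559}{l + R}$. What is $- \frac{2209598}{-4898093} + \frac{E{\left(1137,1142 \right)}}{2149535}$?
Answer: $\frac{204233310926966}{452730760480465} \approx 0.45111$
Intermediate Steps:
$E{\left(R,l \right)} = \frac{559 + R}{R + l}$
$- \frac{2209598}{-4898093} + \frac{E{\left(1137,1142 \right)}}{2149535} = - \frac{2209598}{-4898093} + \frac{\frac{1}{1137 + 1142} \left(559 + 1137\right)}{2149535} = \left(-2209598\right) \left(- \frac{1}{4898093}\right) + \frac{1}{2279} \cdot 1696 \cdot \frac{1}{2149535} = \frac{2209598}{4898093} + \frac{1}{2279} \cdot 1696 \cdot \frac{1}{2149535} = \frac{2209598}{4898093} + \frac{32}{43} \cdot \frac{1}{2149535} = \frac{2209598}{4898093} + \frac{32}{92430005} = \frac{204233310926966}{452730760480465}$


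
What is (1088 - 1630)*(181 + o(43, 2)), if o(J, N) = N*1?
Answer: -99186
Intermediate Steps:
o(J, N) = N
(1088 - 1630)*(181 + o(43, 2)) = (1088 - 1630)*(181 + 2) = -542*183 = -99186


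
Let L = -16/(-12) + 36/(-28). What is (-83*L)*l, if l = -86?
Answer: 7138/21 ≈ 339.90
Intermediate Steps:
L = 1/21 (L = -16*(-1/12) + 36*(-1/28) = 4/3 - 9/7 = 1/21 ≈ 0.047619)
(-83*L)*l = -83*1/21*(-86) = -83/21*(-86) = 7138/21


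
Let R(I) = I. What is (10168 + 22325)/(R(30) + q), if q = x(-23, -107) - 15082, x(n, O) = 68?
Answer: -32493/14984 ≈ -2.1685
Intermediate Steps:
q = -15014 (q = 68 - 15082 = -15014)
(10168 + 22325)/(R(30) + q) = (10168 + 22325)/(30 - 15014) = 32493/(-14984) = 32493*(-1/14984) = -32493/14984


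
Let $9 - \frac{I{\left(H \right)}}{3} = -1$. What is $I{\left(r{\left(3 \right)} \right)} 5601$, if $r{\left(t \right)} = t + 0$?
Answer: $168030$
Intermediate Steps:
$r{\left(t \right)} = t$
$I{\left(H \right)} = 30$ ($I{\left(H \right)} = 27 - -3 = 27 + 3 = 30$)
$I{\left(r{\left(3 \right)} \right)} 5601 = 30 \cdot 5601 = 168030$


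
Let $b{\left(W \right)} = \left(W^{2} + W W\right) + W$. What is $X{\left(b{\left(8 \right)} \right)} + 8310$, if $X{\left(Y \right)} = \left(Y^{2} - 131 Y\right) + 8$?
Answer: $8998$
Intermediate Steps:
$b{\left(W \right)} = W + 2 W^{2}$ ($b{\left(W \right)} = \left(W^{2} + W^{2}\right) + W = 2 W^{2} + W = W + 2 W^{2}$)
$X{\left(Y \right)} = 8 + Y^{2} - 131 Y$
$X{\left(b{\left(8 \right)} \right)} + 8310 = \left(8 + \left(8 \left(1 + 2 \cdot 8\right)\right)^{2} - 131 \cdot 8 \left(1 + 2 \cdot 8\right)\right) + 8310 = \left(8 + \left(8 \left(1 + 16\right)\right)^{2} - 131 \cdot 8 \left(1 + 16\right)\right) + 8310 = \left(8 + \left(8 \cdot 17\right)^{2} - 131 \cdot 8 \cdot 17\right) + 8310 = \left(8 + 136^{2} - 17816\right) + 8310 = \left(8 + 18496 - 17816\right) + 8310 = 688 + 8310 = 8998$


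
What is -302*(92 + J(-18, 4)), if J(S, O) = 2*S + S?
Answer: -11476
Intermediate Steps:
J(S, O) = 3*S
-302*(92 + J(-18, 4)) = -302*(92 + 3*(-18)) = -302*(92 - 54) = -302*38 = -11476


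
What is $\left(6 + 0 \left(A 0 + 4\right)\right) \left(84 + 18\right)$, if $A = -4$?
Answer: $612$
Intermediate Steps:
$\left(6 + 0 \left(A 0 + 4\right)\right) \left(84 + 18\right) = \left(6 + 0 \left(\left(-4\right) 0 + 4\right)\right) \left(84 + 18\right) = \left(6 + 0 \left(0 + 4\right)\right) 102 = \left(6 + 0 \cdot 4\right) 102 = \left(6 + 0\right) 102 = 6 \cdot 102 = 612$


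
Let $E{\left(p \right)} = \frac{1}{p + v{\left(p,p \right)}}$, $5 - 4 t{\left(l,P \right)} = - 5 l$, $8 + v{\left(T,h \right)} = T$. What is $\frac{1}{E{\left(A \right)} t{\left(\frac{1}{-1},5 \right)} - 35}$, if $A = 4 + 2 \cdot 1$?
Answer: $- \frac{1}{35} \approx -0.028571$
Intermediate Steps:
$v{\left(T,h \right)} = -8 + T$
$A = 6$ ($A = 4 + 2 = 6$)
$t{\left(l,P \right)} = \frac{5}{4} + \frac{5 l}{4}$ ($t{\left(l,P \right)} = \frac{5}{4} - \frac{\left(-5\right) l}{4} = \frac{5}{4} + \frac{5 l}{4}$)
$E{\left(p \right)} = \frac{1}{-8 + 2 p}$ ($E{\left(p \right)} = \frac{1}{p + \left(-8 + p\right)} = \frac{1}{-8 + 2 p}$)
$\frac{1}{E{\left(A \right)} t{\left(\frac{1}{-1},5 \right)} - 35} = \frac{1}{\frac{1}{2 \left(-4 + 6\right)} \left(\frac{5}{4} + \frac{5}{4 \left(-1\right)}\right) - 35} = \frac{1}{\frac{1}{2 \cdot 2} \left(\frac{5}{4} + \frac{5}{4} \left(-1\right)\right) - 35} = \frac{1}{\frac{1}{2} \cdot \frac{1}{2} \left(\frac{5}{4} - \frac{5}{4}\right) - 35} = \frac{1}{\frac{1}{4} \cdot 0 - 35} = \frac{1}{0 - 35} = \frac{1}{-35} = - \frac{1}{35}$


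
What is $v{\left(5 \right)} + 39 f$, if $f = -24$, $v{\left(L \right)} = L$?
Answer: $-931$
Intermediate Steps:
$v{\left(5 \right)} + 39 f = 5 + 39 \left(-24\right) = 5 - 936 = -931$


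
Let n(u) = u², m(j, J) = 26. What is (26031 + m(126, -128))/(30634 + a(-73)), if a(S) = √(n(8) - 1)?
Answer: 798230138/938441893 - 78171*√7/938441893 ≈ 0.85037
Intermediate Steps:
a(S) = 3*√7 (a(S) = √(8² - 1) = √(64 - 1) = √63 = 3*√7)
(26031 + m(126, -128))/(30634 + a(-73)) = (26031 + 26)/(30634 + 3*√7) = 26057/(30634 + 3*√7)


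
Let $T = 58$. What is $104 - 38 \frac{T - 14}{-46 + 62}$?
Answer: $- \frac{1}{2} \approx -0.5$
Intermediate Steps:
$104 - 38 \frac{T - 14}{-46 + 62} = 104 - 38 \frac{58 - 14}{-46 + 62} = 104 - 38 \cdot \frac{44}{16} = 104 - 38 \cdot 44 \cdot \frac{1}{16} = 104 - \frac{209}{2} = - \frac{1}{2}$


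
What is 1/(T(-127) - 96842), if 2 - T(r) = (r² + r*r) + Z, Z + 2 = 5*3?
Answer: -1/129111 ≈ -7.7453e-6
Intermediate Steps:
Z = 13 (Z = -2 + 5*3 = -2 + 15 = 13)
T(r) = -11 - 2*r² (T(r) = 2 - ((r² + r*r) + 13) = 2 - ((r² + r²) + 13) = 2 - (2*r² + 13) = 2 - (13 + 2*r²) = 2 + (-13 - 2*r²) = -11 - 2*r²)
1/(T(-127) - 96842) = 1/((-11 - 2*(-127)²) - 96842) = 1/((-11 - 2*16129) - 96842) = 1/((-11 - 32258) - 96842) = 1/(-32269 - 96842) = 1/(-129111) = -1/129111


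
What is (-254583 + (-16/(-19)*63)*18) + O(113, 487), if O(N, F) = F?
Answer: -4809680/19 ≈ -2.5314e+5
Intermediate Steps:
(-254583 + (-16/(-19)*63)*18) + O(113, 487) = (-254583 + (-16/(-19)*63)*18) + 487 = (-254583 + (-16*(-1/19)*63)*18) + 487 = (-254583 + ((16/19)*63)*18) + 487 = (-254583 + (1008/19)*18) + 487 = (-254583 + 18144/19) + 487 = -4818933/19 + 487 = -4809680/19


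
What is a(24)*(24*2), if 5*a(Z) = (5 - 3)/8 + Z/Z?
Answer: 12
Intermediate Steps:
a(Z) = ¼ (a(Z) = ((5 - 3)/8 + Z/Z)/5 = (2*(⅛) + 1)/5 = (¼ + 1)/5 = (⅕)*(5/4) = ¼)
a(24)*(24*2) = (24*2)/4 = (¼)*48 = 12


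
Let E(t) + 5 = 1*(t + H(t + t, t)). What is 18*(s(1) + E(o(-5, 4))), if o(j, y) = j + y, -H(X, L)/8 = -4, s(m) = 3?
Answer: 522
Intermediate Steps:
H(X, L) = 32 (H(X, L) = -8*(-4) = 32)
E(t) = 27 + t (E(t) = -5 + 1*(t + 32) = -5 + 1*(32 + t) = -5 + (32 + t) = 27 + t)
18*(s(1) + E(o(-5, 4))) = 18*(3 + (27 + (-5 + 4))) = 18*(3 + (27 - 1)) = 18*(3 + 26) = 18*29 = 522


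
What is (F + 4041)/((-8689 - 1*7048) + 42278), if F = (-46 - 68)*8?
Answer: 1043/8847 ≈ 0.11789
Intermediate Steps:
F = -912 (F = -114*8 = -912)
(F + 4041)/((-8689 - 1*7048) + 42278) = (-912 + 4041)/((-8689 - 1*7048) + 42278) = 3129/((-8689 - 7048) + 42278) = 3129/(-15737 + 42278) = 3129/26541 = 3129*(1/26541) = 1043/8847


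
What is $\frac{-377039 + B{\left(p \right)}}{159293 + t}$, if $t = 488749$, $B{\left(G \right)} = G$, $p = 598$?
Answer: $- \frac{376441}{648042} \approx -0.58089$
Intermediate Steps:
$\frac{-377039 + B{\left(p \right)}}{159293 + t} = \frac{-377039 + 598}{159293 + 488749} = - \frac{376441}{648042}$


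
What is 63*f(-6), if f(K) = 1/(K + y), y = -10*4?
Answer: -63/46 ≈ -1.3696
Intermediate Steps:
y = -40
f(K) = 1/(-40 + K) (f(K) = 1/(K - 40) = 1/(-40 + K))
63*f(-6) = 63/(-40 - 6) = 63/(-46) = 63*(-1/46) = -63/46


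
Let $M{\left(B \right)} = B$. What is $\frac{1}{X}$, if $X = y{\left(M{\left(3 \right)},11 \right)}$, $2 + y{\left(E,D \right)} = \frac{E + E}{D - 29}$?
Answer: $- \frac{3}{7} \approx -0.42857$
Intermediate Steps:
$y{\left(E,D \right)} = -2 + \frac{2 E}{-29 + D}$ ($y{\left(E,D \right)} = -2 + \frac{E + E}{D - 29} = -2 + \frac{2 E}{-29 + D}$)
$X = - \frac{7}{3}$ ($X = \frac{2 \left(29 + 3 - 11\right)}{-29 + 11} = \frac{2 \left(29 + 3 - 11\right)}{-18} = 2 \left(- \frac{1}{18}\right) 21 = - \frac{7}{3} \approx -2.3333$)
$\frac{1}{X} = \frac{1}{- \frac{7}{3}} = - \frac{3}{7}$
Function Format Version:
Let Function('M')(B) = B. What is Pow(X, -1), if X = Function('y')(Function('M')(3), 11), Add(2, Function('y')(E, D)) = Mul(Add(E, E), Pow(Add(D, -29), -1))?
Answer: Rational(-3, 7) ≈ -0.42857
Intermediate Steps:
Function('y')(E, D) = Add(-2, Mul(2, E, Pow(Add(-29, D), -1))) (Function('y')(E, D) = Add(-2, Mul(Add(E, E), Pow(Add(D, -29), -1))) = Add(-2, Mul(Mul(2, E), Pow(Add(-29, D), -1))) = Add(-2, Mul(2, E, Pow(Add(-29, D), -1))))
X = Rational(-7, 3) (X = Mul(2, Pow(Add(-29, 11), -1), Add(29, 3, Mul(-1, 11))) = Mul(2, Pow(-18, -1), Add(29, 3, -11)) = Mul(2, Rational(-1, 18), 21) = Rational(-7, 3) ≈ -2.3333)
Pow(X, -1) = Pow(Rational(-7, 3), -1) = Rational(-3, 7)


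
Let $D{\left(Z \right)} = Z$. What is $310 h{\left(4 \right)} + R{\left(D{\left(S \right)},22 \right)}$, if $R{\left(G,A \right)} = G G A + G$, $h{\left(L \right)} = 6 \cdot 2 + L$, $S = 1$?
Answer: $4983$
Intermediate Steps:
$h{\left(L \right)} = 12 + L$
$R{\left(G,A \right)} = G + A G^{2}$ ($R{\left(G,A \right)} = G^{2} A + G = A G^{2} + G = G + A G^{2}$)
$310 h{\left(4 \right)} + R{\left(D{\left(S \right)},22 \right)} = 310 \left(12 + 4\right) + 1 \left(1 + 22 \cdot 1\right) = 310 \cdot 16 + 1 \left(1 + 22\right) = 4960 + 1 \cdot 23 = 4960 + 23 = 4983$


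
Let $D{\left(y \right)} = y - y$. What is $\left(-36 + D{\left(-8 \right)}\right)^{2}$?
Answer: $1296$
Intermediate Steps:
$D{\left(y \right)} = 0$
$\left(-36 + D{\left(-8 \right)}\right)^{2} = \left(-36 + 0\right)^{2} = \left(-36\right)^{2} = 1296$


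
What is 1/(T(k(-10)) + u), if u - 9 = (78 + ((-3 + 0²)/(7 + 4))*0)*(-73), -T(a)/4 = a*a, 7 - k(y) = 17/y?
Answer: -25/149694 ≈ -0.00016701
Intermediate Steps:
k(y) = 7 - 17/y
T(a) = -4*a² (T(a) = -4*a*a = -4*a²)
u = -5685 (u = 9 + (78 + ((-3 + 0²)/(7 + 4))*0)*(-73) = 9 + (78 + ((-3 + 0)/11)*0)*(-73) = 9 + (78 - 3*1/11*0)*(-73) = 9 + (78 - 3/11*0)*(-73) = 9 + (78 + 0)*(-73) = 9 + 78*(-73) = 9 - 5694 = -5685)
1/(T(k(-10)) + u) = 1/(-4*(7 - 17/(-10))² - 5685) = 1/(-4*(7 - 17*(-⅒))² - 5685) = 1/(-4*(7 + 17/10)² - 5685) = 1/(-4*(87/10)² - 5685) = 1/(-4*7569/100 - 5685) = 1/(-7569/25 - 5685) = 1/(-149694/25) = -25/149694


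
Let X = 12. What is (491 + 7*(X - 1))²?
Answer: 322624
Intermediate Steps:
(491 + 7*(X - 1))² = (491 + 7*(12 - 1))² = (491 + 7*11)² = (491 + 77)² = 568² = 322624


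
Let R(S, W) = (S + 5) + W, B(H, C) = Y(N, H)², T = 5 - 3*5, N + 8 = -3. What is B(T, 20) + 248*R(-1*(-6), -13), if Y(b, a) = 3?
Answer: -487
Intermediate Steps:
N = -11 (N = -8 - 3 = -11)
T = -10 (T = 5 - 15 = -10)
B(H, C) = 9 (B(H, C) = 3² = 9)
R(S, W) = 5 + S + W (R(S, W) = (5 + S) + W = 5 + S + W)
B(T, 20) + 248*R(-1*(-6), -13) = 9 + 248*(5 - 1*(-6) - 13) = 9 + 248*(5 + 6 - 13) = 9 + 248*(-2) = 9 - 496 = -487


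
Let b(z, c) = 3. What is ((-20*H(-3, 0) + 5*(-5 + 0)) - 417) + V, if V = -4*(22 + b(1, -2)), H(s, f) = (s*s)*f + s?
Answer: -482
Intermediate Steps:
H(s, f) = s + f*s**2 (H(s, f) = s**2*f + s = f*s**2 + s = s + f*s**2)
V = -100 (V = -4*(22 + 3) = -4*25 = -100)
((-20*H(-3, 0) + 5*(-5 + 0)) - 417) + V = ((-(-60)*(1 + 0*(-3)) + 5*(-5 + 0)) - 417) - 100 = ((-(-60)*(1 + 0) + 5*(-5)) - 417) - 100 = ((-(-60) - 25) - 417) - 100 = ((-20*(-3) - 25) - 417) - 100 = ((60 - 25) - 417) - 100 = (35 - 417) - 100 = -382 - 100 = -482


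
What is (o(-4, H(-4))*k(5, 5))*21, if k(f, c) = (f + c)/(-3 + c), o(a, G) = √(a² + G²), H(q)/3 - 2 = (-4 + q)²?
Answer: 210*√9805 ≈ 20794.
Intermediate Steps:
H(q) = 6 + 3*(-4 + q)²
o(a, G) = √(G² + a²)
k(f, c) = (c + f)/(-3 + c)
(o(-4, H(-4))*k(5, 5))*21 = (√((6 + 3*(-4 - 4)²)² + (-4)²)*((5 + 5)/(-3 + 5)))*21 = (√((6 + 3*(-8)²)² + 16)*(10/2))*21 = (√((6 + 3*64)² + 16)*((½)*10))*21 = (√((6 + 192)² + 16)*5)*21 = (√(198² + 16)*5)*21 = (√(39204 + 16)*5)*21 = (√39220*5)*21 = ((2*√9805)*5)*21 = (10*√9805)*21 = 210*√9805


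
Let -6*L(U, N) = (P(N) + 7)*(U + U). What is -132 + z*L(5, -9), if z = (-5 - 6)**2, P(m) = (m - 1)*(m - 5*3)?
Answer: -149831/3 ≈ -49944.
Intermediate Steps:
P(m) = (-1 + m)*(-15 + m) (P(m) = (-1 + m)*(m - 15) = (-1 + m)*(-15 + m))
L(U, N) = -U*(22 + N**2 - 16*N)/3 (L(U, N) = -((15 + N**2 - 16*N) + 7)*(U + U)/6 = -(22 + N**2 - 16*N)*2*U/6 = -U*(22 + N**2 - 16*N)/3)
z = 121 (z = (-11)**2 = 121)
-132 + z*L(5, -9) = -132 + 121*((1/3)*5*(-22 - 1*(-9)**2 + 16*(-9))) = -132 + 121*((1/3)*5*(-22 - 1*81 - 144)) = -132 + 121*((1/3)*5*(-22 - 81 - 144)) = -132 + 121*((1/3)*5*(-247)) = -132 + 121*(-1235/3) = -132 - 149435/3 = -149831/3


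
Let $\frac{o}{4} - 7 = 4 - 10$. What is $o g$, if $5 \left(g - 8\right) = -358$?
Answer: $- \frac{1272}{5} \approx -254.4$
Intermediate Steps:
$g = - \frac{318}{5}$ ($g = 8 + \frac{1}{5} \left(-358\right) = 8 - \frac{358}{5} = - \frac{318}{5} \approx -63.6$)
$o = 4$ ($o = 28 + 4 \left(4 - 10\right) = 28 + 4 \left(-6\right) = 28 - 24 = 4$)
$o g = 4 \left(- \frac{318}{5}\right) = - \frac{1272}{5}$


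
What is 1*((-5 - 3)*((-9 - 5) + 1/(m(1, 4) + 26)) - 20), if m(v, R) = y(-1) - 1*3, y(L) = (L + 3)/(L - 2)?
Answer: 6140/67 ≈ 91.642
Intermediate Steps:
y(L) = (3 + L)/(-2 + L)
m(v, R) = -11/3 (m(v, R) = (3 - 1)/(-2 - 1) - 1*3 = 2/(-3) - 3 = -⅓*2 - 3 = -⅔ - 3 = -11/3)
1*((-5 - 3)*((-9 - 5) + 1/(m(1, 4) + 26)) - 20) = 1*((-5 - 3)*((-9 - 5) + 1/(-11/3 + 26)) - 20) = 1*(-8*(-14 + 1/(67/3)) - 20) = 1*(-8*(-14 + 3/67) - 20) = 1*(-8*(-935/67) - 20) = 1*(7480/67 - 20) = 1*(6140/67) = 6140/67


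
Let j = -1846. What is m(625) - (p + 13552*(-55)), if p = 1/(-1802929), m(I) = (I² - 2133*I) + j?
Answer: -358757629993/1802929 ≈ -1.9899e+5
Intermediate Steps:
m(I) = -1846 + I² - 2133*I (m(I) = (I² - 2133*I) - 1846 = -1846 + I² - 2133*I)
p = -1/1802929 ≈ -5.5465e-7
m(625) - (p + 13552*(-55)) = (-1846 + 625² - 2133*625) - (-1/1802929 + 13552*(-55)) = (-1846 + 390625 - 1333125) - (-1/1802929 - 745360) = -944346 - 1*(-1343831159441/1802929) = -944346 + 1343831159441/1802929 = -358757629993/1802929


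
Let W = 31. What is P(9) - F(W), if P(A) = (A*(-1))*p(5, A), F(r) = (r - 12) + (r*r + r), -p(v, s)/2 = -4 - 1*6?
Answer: -1191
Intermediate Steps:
p(v, s) = 20 (p(v, s) = -2*(-4 - 1*6) = -2*(-4 - 6) = -2*(-10) = 20)
F(r) = -12 + r² + 2*r (F(r) = (-12 + r) + (r² + r) = (-12 + r) + (r + r²) = -12 + r² + 2*r)
P(A) = -20*A (P(A) = (A*(-1))*20 = -A*20 = -20*A)
P(9) - F(W) = -20*9 - (-12 + 31² + 2*31) = -180 - (-12 + 961 + 62) = -180 - 1*1011 = -180 - 1011 = -1191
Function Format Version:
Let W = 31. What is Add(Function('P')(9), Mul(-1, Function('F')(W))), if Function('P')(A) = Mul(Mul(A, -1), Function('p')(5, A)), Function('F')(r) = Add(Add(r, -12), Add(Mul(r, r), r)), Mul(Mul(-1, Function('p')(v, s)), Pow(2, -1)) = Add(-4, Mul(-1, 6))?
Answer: -1191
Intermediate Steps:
Function('p')(v, s) = 20 (Function('p')(v, s) = Mul(-2, Add(-4, Mul(-1, 6))) = Mul(-2, Add(-4, -6)) = Mul(-2, -10) = 20)
Function('F')(r) = Add(-12, Pow(r, 2), Mul(2, r)) (Function('F')(r) = Add(Add(-12, r), Add(Pow(r, 2), r)) = Add(Add(-12, r), Add(r, Pow(r, 2))) = Add(-12, Pow(r, 2), Mul(2, r)))
Function('P')(A) = Mul(-20, A) (Function('P')(A) = Mul(Mul(A, -1), 20) = Mul(Mul(-1, A), 20) = Mul(-20, A))
Add(Function('P')(9), Mul(-1, Function('F')(W))) = Add(Mul(-20, 9), Mul(-1, Add(-12, Pow(31, 2), Mul(2, 31)))) = Add(-180, Mul(-1, Add(-12, 961, 62))) = Add(-180, Mul(-1, 1011)) = Add(-180, -1011) = -1191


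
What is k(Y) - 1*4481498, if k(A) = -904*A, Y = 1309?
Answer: -5664834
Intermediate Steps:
k(Y) - 1*4481498 = -904*1309 - 1*4481498 = -1183336 - 4481498 = -5664834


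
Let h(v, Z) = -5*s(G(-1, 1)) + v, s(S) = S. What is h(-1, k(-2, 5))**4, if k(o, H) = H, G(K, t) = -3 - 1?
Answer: 130321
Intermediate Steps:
G(K, t) = -4
h(v, Z) = 20 + v (h(v, Z) = -5*(-4) + v = 20 + v)
h(-1, k(-2, 5))**4 = (20 - 1)**4 = 19**4 = 130321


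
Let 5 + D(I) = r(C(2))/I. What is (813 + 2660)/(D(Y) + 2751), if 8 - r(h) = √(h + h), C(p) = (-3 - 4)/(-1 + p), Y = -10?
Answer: 476703980/376806159 - 17365*I*√14/376806159 ≈ 1.2651 - 0.00017243*I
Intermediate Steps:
C(p) = -7/(-1 + p)
r(h) = 8 - √2*√h (r(h) = 8 - √(h + h) = 8 - √(2*h) = 8 - √2*√h)
D(I) = -5 + (8 - I*√14)/I (D(I) = -5 + (8 - √2*√(-7/(-1 + 2)))/I = -5 + (8 - √2*√(-7/1))/I = -5 + (8 - √2*√(-7*1))/I = -5 + (8 - √2*√(-7))/I = -5 + (8 - √2*I*√7)/I = -5 + (8 - I*√14)/I)
(813 + 2660)/(D(Y) + 2751) = (813 + 2660)/((8 - 5*(-10) - I*√14)/(-10) + 2751) = 3473/(-(8 + 50 - I*√14)/10 + 2751) = 3473/(-(58 - I*√14)/10 + 2751) = 3473/((-29/5 + I*√14/10) + 2751) = 3473/(13726/5 + I*√14/10)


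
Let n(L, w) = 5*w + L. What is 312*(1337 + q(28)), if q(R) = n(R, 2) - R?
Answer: 420264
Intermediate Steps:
n(L, w) = L + 5*w
q(R) = 10 (q(R) = (R + 5*2) - R = (R + 10) - R = (10 + R) - R = 10)
312*(1337 + q(28)) = 312*(1337 + 10) = 312*1347 = 420264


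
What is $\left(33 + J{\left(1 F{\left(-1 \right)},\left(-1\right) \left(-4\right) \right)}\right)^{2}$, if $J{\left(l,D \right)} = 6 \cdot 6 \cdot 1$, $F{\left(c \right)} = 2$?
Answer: $4761$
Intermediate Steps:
$J{\left(l,D \right)} = 36$ ($J{\left(l,D \right)} = 36 \cdot 1 = 36$)
$\left(33 + J{\left(1 F{\left(-1 \right)},\left(-1\right) \left(-4\right) \right)}\right)^{2} = \left(33 + 36\right)^{2} = 69^{2} = 4761$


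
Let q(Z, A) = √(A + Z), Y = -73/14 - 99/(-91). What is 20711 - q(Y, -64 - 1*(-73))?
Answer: 20711 - √161434/182 ≈ 20709.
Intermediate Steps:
Y = -751/182 (Y = -73*1/14 - 99*(-1/91) = -73/14 + 99/91 = -751/182 ≈ -4.1264)
20711 - q(Y, -64 - 1*(-73)) = 20711 - √((-64 - 1*(-73)) - 751/182) = 20711 - √((-64 + 73) - 751/182) = 20711 - √(9 - 751/182) = 20711 - √(887/182) = 20711 - √161434/182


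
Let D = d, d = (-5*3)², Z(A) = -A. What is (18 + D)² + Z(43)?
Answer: 59006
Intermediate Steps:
d = 225 (d = (-15)² = 225)
D = 225
(18 + D)² + Z(43) = (18 + 225)² - 1*43 = 243² - 43 = 59049 - 43 = 59006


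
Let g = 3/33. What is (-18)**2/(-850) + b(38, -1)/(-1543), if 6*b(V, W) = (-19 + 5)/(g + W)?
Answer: -1506341/3934650 ≈ -0.38284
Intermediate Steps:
g = 1/11 (g = 3*(1/33) = 1/11 ≈ 0.090909)
b(V, W) = -7/(3*(1/11 + W)) (b(V, W) = ((-19 + 5)/(1/11 + W))/6 = (-14/(1/11 + W))/6 = -7/(3*(1/11 + W)))
(-18)**2/(-850) + b(38, -1)/(-1543) = (-18)**2/(-850) - 77/(3 + 33*(-1))/(-1543) = 324*(-1/850) - 77/(3 - 33)*(-1/1543) = -162/425 - 77/(-30)*(-1/1543) = -162/425 - 77*(-1/30)*(-1/1543) = -162/425 + (77/30)*(-1/1543) = -162/425 - 77/46290 = -1506341/3934650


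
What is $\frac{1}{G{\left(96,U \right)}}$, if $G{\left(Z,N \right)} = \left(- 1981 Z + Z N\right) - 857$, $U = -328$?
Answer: $- \frac{1}{222521} \approx -4.494 \cdot 10^{-6}$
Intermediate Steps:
$G{\left(Z,N \right)} = -857 - 1981 Z + N Z$ ($G{\left(Z,N \right)} = \left(- 1981 Z + N Z\right) - 857 = -857 - 1981 Z + N Z$)
$\frac{1}{G{\left(96,U \right)}} = \frac{1}{-857 - 190176 - 31488} = \frac{1}{-222521} = - \frac{1}{222521}$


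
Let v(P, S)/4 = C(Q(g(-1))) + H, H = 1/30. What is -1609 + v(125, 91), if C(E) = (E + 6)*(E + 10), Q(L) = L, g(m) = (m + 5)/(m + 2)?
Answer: -15733/15 ≈ -1048.9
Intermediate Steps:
g(m) = (5 + m)/(2 + m)
H = 1/30 ≈ 0.033333
C(E) = (6 + E)*(10 + E)
v(P, S) = 8402/15 (v(P, S) = 4*((60 + ((5 - 1)/(2 - 1))**2 + 16*((5 - 1)/(2 - 1))) + 1/30) = 4*((60 + (4/1)**2 + 16*(4/1)) + 1/30) = 4*((60 + (1*4)**2 + 16*(1*4)) + 1/30) = 4*((60 + 4**2 + 16*4) + 1/30) = 4*((60 + 16 + 64) + 1/30) = 4*(140 + 1/30) = 4*(4201/30) = 8402/15)
-1609 + v(125, 91) = -1609 + 8402/15 = -15733/15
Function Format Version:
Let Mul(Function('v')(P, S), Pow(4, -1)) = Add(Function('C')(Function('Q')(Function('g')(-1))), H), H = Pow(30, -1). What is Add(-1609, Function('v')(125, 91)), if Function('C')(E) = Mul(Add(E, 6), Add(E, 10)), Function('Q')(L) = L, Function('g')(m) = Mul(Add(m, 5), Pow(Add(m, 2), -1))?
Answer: Rational(-15733, 15) ≈ -1048.9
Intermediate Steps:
Function('g')(m) = Mul(Pow(Add(2, m), -1), Add(5, m)) (Function('g')(m) = Mul(Add(5, m), Pow(Add(2, m), -1)) = Mul(Pow(Add(2, m), -1), Add(5, m)))
H = Rational(1, 30) ≈ 0.033333
Function('C')(E) = Mul(Add(6, E), Add(10, E))
Function('v')(P, S) = Rational(8402, 15) (Function('v')(P, S) = Mul(4, Add(Add(60, Pow(Mul(Pow(Add(2, -1), -1), Add(5, -1)), 2), Mul(16, Mul(Pow(Add(2, -1), -1), Add(5, -1)))), Rational(1, 30))) = Mul(4, Add(Add(60, Pow(Mul(Pow(1, -1), 4), 2), Mul(16, Mul(Pow(1, -1), 4))), Rational(1, 30))) = Mul(4, Add(Add(60, Pow(Mul(1, 4), 2), Mul(16, Mul(1, 4))), Rational(1, 30))) = Mul(4, Add(Add(60, Pow(4, 2), Mul(16, 4)), Rational(1, 30))) = Mul(4, Add(Add(60, 16, 64), Rational(1, 30))) = Mul(4, Add(140, Rational(1, 30))) = Mul(4, Rational(4201, 30)) = Rational(8402, 15))
Add(-1609, Function('v')(125, 91)) = Add(-1609, Rational(8402, 15)) = Rational(-15733, 15)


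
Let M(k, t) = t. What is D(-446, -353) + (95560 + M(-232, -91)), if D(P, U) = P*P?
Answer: 294385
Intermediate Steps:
D(P, U) = P²
D(-446, -353) + (95560 + M(-232, -91)) = (-446)² + (95560 - 91) = 198916 + 95469 = 294385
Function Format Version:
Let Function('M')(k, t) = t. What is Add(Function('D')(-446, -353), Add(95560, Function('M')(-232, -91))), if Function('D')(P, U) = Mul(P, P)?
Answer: 294385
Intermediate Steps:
Function('D')(P, U) = Pow(P, 2)
Add(Function('D')(-446, -353), Add(95560, Function('M')(-232, -91))) = Add(Pow(-446, 2), Add(95560, -91)) = Add(198916, 95469) = 294385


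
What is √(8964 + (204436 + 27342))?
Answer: √240742 ≈ 490.65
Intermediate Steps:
√(8964 + (204436 + 27342)) = √(8964 + 231778) = √240742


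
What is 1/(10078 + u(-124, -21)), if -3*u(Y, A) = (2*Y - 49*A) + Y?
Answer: 1/9859 ≈ 0.00010143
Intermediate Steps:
u(Y, A) = -Y + 49*A/3 (u(Y, A) = -((2*Y - 49*A) + Y)/3 = -((-49*A + 2*Y) + Y)/3 = -(-49*A + 3*Y)/3 = -Y + 49*A/3)
1/(10078 + u(-124, -21)) = 1/(10078 + (-1*(-124) + (49/3)*(-21))) = 1/(10078 + (124 - 343)) = 1/(10078 - 219) = 1/9859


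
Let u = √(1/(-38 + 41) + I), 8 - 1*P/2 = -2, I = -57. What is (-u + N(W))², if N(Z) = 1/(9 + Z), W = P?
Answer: (3 - 29*I*√510)²/7569 ≈ -56.665 - 0.51915*I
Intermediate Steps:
P = 20 (P = 16 - 2*(-2) = 16 + 4 = 20)
W = 20
u = I*√510/3 (u = √(1/(-38 + 41) - 57) = √(1/3 - 57) = √(⅓ - 57) = √(-170/3) = I*√510/3 ≈ 7.5277*I)
(-u + N(W))² = (-I*√510/3 + 1/(9 + 20))² = (-I*√510/3 + 1/29)² = (1/29 - I*√510/3)²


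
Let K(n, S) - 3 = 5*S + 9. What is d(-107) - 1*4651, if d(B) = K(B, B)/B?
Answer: -497134/107 ≈ -4646.1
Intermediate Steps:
K(n, S) = 12 + 5*S (K(n, S) = 3 + (5*S + 9) = 3 + (9 + 5*S) = 12 + 5*S)
d(B) = (12 + 5*B)/B
d(-107) - 1*4651 = (5 + 12/(-107)) - 1*4651 = (5 + 12*(-1/107)) - 4651 = (5 - 12/107) - 4651 = 523/107 - 4651 = -497134/107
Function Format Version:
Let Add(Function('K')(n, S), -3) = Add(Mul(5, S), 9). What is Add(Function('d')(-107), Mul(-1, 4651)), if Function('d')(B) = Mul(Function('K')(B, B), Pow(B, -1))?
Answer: Rational(-497134, 107) ≈ -4646.1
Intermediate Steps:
Function('K')(n, S) = Add(12, Mul(5, S)) (Function('K')(n, S) = Add(3, Add(Mul(5, S), 9)) = Add(3, Add(9, Mul(5, S))) = Add(12, Mul(5, S)))
Function('d')(B) = Mul(Pow(B, -1), Add(12, Mul(5, B))) (Function('d')(B) = Mul(Add(12, Mul(5, B)), Pow(B, -1)) = Mul(Pow(B, -1), Add(12, Mul(5, B))))
Add(Function('d')(-107), Mul(-1, 4651)) = Add(Add(5, Mul(12, Pow(-107, -1))), Mul(-1, 4651)) = Add(Add(5, Mul(12, Rational(-1, 107))), -4651) = Add(Add(5, Rational(-12, 107)), -4651) = Add(Rational(523, 107), -4651) = Rational(-497134, 107)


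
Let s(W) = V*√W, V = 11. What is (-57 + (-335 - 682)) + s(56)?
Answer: -1074 + 22*√14 ≈ -991.68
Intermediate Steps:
s(W) = 11*√W
(-57 + (-335 - 682)) + s(56) = (-57 + (-335 - 682)) + 11*√56 = (-57 - 1017) + 11*(2*√14) = -1074 + 22*√14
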